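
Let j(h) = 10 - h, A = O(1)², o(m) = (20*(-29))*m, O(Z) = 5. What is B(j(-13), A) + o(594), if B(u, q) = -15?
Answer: -344535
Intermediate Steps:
o(m) = -580*m
A = 25 (A = 5² = 25)
B(j(-13), A) + o(594) = -15 - 580*594 = -15 - 344520 = -344535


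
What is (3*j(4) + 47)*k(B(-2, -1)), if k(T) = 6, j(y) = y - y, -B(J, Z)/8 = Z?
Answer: 282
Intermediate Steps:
B(J, Z) = -8*Z
j(y) = 0
(3*j(4) + 47)*k(B(-2, -1)) = (3*0 + 47)*6 = (0 + 47)*6 = 47*6 = 282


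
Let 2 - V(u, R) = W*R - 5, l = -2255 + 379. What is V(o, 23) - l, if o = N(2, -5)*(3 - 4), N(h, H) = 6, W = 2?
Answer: 1837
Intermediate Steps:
o = -6 (o = 6*(3 - 4) = 6*(-1) = -6)
l = -1876
V(u, R) = 7 - 2*R (V(u, R) = 2 - (2*R - 5) = 2 - (-5 + 2*R) = 2 + (5 - 2*R) = 7 - 2*R)
V(o, 23) - l = (7 - 2*23) - 1*(-1876) = (7 - 46) + 1876 = -39 + 1876 = 1837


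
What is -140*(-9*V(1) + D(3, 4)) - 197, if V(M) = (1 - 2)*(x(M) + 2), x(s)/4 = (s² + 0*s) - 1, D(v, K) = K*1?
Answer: -3277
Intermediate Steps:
D(v, K) = K
x(s) = -4 + 4*s² (x(s) = 4*((s² + 0*s) - 1) = 4*((s² + 0) - 1) = 4*(s² - 1) = 4*(-1 + s²) = -4 + 4*s²)
V(M) = 2 - 4*M² (V(M) = (1 - 2)*((-4 + 4*M²) + 2) = -(-2 + 4*M²) = 2 - 4*M²)
-140*(-9*V(1) + D(3, 4)) - 197 = -140*(-9*(2 - 4*1²) + 4) - 197 = -140*(-9*(2 - 4*1) + 4) - 197 = -140*(-9*(2 - 4) + 4) - 197 = -140*(-9*(-2) + 4) - 197 = -140*(18 + 4) - 197 = -140*22 - 197 = -3080 - 197 = -3277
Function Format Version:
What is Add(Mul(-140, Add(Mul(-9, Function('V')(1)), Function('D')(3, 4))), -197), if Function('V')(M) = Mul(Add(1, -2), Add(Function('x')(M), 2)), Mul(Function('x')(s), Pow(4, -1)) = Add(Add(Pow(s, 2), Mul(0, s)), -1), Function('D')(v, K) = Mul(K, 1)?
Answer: -3277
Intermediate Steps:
Function('D')(v, K) = K
Function('x')(s) = Add(-4, Mul(4, Pow(s, 2))) (Function('x')(s) = Mul(4, Add(Add(Pow(s, 2), Mul(0, s)), -1)) = Mul(4, Add(Add(Pow(s, 2), 0), -1)) = Mul(4, Add(Pow(s, 2), -1)) = Mul(4, Add(-1, Pow(s, 2))) = Add(-4, Mul(4, Pow(s, 2))))
Function('V')(M) = Add(2, Mul(-4, Pow(M, 2))) (Function('V')(M) = Mul(Add(1, -2), Add(Add(-4, Mul(4, Pow(M, 2))), 2)) = Mul(-1, Add(-2, Mul(4, Pow(M, 2)))) = Add(2, Mul(-4, Pow(M, 2))))
Add(Mul(-140, Add(Mul(-9, Function('V')(1)), Function('D')(3, 4))), -197) = Add(Mul(-140, Add(Mul(-9, Add(2, Mul(-4, Pow(1, 2)))), 4)), -197) = Add(Mul(-140, Add(Mul(-9, Add(2, Mul(-4, 1))), 4)), -197) = Add(Mul(-140, Add(Mul(-9, Add(2, -4)), 4)), -197) = Add(Mul(-140, Add(Mul(-9, -2), 4)), -197) = Add(Mul(-140, Add(18, 4)), -197) = Add(Mul(-140, 22), -197) = Add(-3080, -197) = -3277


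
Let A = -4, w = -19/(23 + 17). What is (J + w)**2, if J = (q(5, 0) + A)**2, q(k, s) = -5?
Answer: 10374841/1600 ≈ 6484.3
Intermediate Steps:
w = -19/40 ≈ -0.47500
J = 81 (J = (-5 - 4)**2 = (-9)**2 = 81)
(J + w)**2 = (81 - 19/40)**2 = (3221/40)**2 = 10374841/1600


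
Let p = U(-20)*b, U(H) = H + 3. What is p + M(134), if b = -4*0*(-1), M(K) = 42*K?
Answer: 5628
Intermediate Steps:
U(H) = 3 + H
b = 0 (b = 0*(-1) = 0)
p = 0 (p = (3 - 20)*0 = -17*0 = 0)
p + M(134) = 0 + 42*134 = 0 + 5628 = 5628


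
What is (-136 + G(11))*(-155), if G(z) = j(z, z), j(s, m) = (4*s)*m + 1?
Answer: -54095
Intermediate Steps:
j(s, m) = 1 + 4*m*s (j(s, m) = 4*m*s + 1 = 1 + 4*m*s)
G(z) = 1 + 4*z² (G(z) = 1 + 4*z*z = 1 + 4*z²)
(-136 + G(11))*(-155) = (-136 + (1 + 4*11²))*(-155) = (-136 + (1 + 4*121))*(-155) = (-136 + (1 + 484))*(-155) = (-136 + 485)*(-155) = 349*(-155) = -54095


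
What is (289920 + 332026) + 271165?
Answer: 893111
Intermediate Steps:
(289920 + 332026) + 271165 = 621946 + 271165 = 893111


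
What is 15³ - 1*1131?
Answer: 2244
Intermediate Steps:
15³ - 1*1131 = 3375 - 1131 = 2244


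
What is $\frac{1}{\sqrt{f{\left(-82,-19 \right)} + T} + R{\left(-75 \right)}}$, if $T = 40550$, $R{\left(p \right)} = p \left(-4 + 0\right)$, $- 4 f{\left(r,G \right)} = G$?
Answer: $\frac{400}{65927} - \frac{2 \sqrt{162219}}{197781} \approx 0.0019945$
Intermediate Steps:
$f{\left(r,G \right)} = - \frac{G}{4}$
$R{\left(p \right)} = - 4 p$ ($R{\left(p \right)} = p \left(-4\right) = - 4 p$)
$\frac{1}{\sqrt{f{\left(-82,-19 \right)} + T} + R{\left(-75 \right)}} = \frac{1}{\sqrt{\left(- \frac{1}{4}\right) \left(-19\right) + 40550} - -300} = \frac{1}{\sqrt{\frac{19}{4} + 40550} + 300} = \frac{1}{\sqrt{\frac{162219}{4}} + 300} = \frac{1}{\frac{\sqrt{162219}}{2} + 300} = \frac{1}{300 + \frac{\sqrt{162219}}{2}}$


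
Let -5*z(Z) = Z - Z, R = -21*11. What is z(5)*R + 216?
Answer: 216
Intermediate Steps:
R = -231
z(Z) = 0 (z(Z) = -(Z - Z)/5 = -1/5*0 = 0)
z(5)*R + 216 = 0*(-231) + 216 = 0 + 216 = 216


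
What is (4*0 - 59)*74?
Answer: -4366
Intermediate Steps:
(4*0 - 59)*74 = (0 - 59)*74 = -59*74 = -4366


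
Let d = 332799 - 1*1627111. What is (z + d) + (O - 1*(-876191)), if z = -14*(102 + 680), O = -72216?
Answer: -501285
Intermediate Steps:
d = -1294312 (d = 332799 - 1627111 = -1294312)
z = -10948 (z = -14*782 = -10948)
(z + d) + (O - 1*(-876191)) = (-10948 - 1294312) + (-72216 - 1*(-876191)) = -1305260 + (-72216 + 876191) = -1305260 + 803975 = -501285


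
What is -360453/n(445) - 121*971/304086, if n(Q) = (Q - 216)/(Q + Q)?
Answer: -97551779658059/69635694 ≈ -1.4009e+6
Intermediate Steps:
n(Q) = (-216 + Q)/(2*Q) (n(Q) = (-216 + Q)/((2*Q)) = (-216 + Q)*(1/(2*Q)) = (-216 + Q)/(2*Q))
-360453/n(445) - 121*971/304086 = -360453*890/(-216 + 445) - 121*971/304086 = -360453/((½)*(1/445)*229) - 117491*1/304086 = -360453/229/890 - 117491/304086 = -360453*890/229 - 117491/304086 = -320803170/229 - 117491/304086 = -97551779658059/69635694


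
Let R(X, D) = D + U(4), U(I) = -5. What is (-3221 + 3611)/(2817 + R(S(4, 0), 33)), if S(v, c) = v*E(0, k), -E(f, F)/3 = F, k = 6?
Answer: 78/569 ≈ 0.13708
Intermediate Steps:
E(f, F) = -3*F
S(v, c) = -18*v (S(v, c) = v*(-3*6) = v*(-18) = -18*v)
R(X, D) = -5 + D (R(X, D) = D - 5 = -5 + D)
(-3221 + 3611)/(2817 + R(S(4, 0), 33)) = (-3221 + 3611)/(2817 + (-5 + 33)) = 390/(2817 + 28) = 390/2845 = 390*(1/2845) = 78/569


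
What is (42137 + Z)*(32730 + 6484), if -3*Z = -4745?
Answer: 5143151384/3 ≈ 1.7144e+9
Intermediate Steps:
Z = 4745/3 (Z = -1/3*(-4745) = 4745/3 ≈ 1581.7)
(42137 + Z)*(32730 + 6484) = (42137 + 4745/3)*(32730 + 6484) = (131156/3)*39214 = 5143151384/3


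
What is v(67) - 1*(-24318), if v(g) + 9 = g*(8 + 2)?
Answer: 24979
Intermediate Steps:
v(g) = -9 + 10*g (v(g) = -9 + g*(8 + 2) = -9 + g*10 = -9 + 10*g)
v(67) - 1*(-24318) = (-9 + 10*67) - 1*(-24318) = (-9 + 670) + 24318 = 661 + 24318 = 24979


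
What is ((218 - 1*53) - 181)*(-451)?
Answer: 7216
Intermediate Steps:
((218 - 1*53) - 181)*(-451) = ((218 - 53) - 181)*(-451) = (165 - 181)*(-451) = -16*(-451) = 7216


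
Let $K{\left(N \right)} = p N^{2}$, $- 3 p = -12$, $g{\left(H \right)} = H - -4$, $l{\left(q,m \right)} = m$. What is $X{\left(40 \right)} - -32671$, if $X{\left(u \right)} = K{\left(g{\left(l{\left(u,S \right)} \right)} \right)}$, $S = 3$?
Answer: $32867$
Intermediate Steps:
$g{\left(H \right)} = 4 + H$ ($g{\left(H \right)} = H + 4 = 4 + H$)
$p = 4$ ($p = \left(- \frac{1}{3}\right) \left(-12\right) = 4$)
$K{\left(N \right)} = 4 N^{2}$
$X{\left(u \right)} = 196$ ($X{\left(u \right)} = 4 \left(4 + 3\right)^{2} = 4 \cdot 7^{2} = 4 \cdot 49 = 196$)
$X{\left(40 \right)} - -32671 = 196 - -32671 = 196 + 32671 = 32867$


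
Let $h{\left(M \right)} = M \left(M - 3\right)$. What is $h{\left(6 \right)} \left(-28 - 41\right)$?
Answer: $-1242$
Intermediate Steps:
$h{\left(M \right)} = M \left(-3 + M\right)$
$h{\left(6 \right)} \left(-28 - 41\right) = 6 \left(-3 + 6\right) \left(-28 - 41\right) = 6 \cdot 3 \left(-69\right) = 18 \left(-69\right) = -1242$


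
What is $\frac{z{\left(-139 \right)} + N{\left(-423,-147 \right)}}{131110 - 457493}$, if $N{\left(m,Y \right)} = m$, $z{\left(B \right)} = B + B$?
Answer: $\frac{701}{326383} \approx 0.0021478$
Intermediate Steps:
$z{\left(B \right)} = 2 B$
$\frac{z{\left(-139 \right)} + N{\left(-423,-147 \right)}}{131110 - 457493} = \frac{2 \left(-139\right) - 423}{131110 - 457493} = \frac{-278 - 423}{-326383} = \left(-701\right) \left(- \frac{1}{326383}\right) = \frac{701}{326383}$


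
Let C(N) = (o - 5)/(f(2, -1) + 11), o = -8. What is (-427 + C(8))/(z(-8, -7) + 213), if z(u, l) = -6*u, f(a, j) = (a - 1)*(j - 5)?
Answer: -716/435 ≈ -1.6460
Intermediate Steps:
f(a, j) = (-1 + a)*(-5 + j)
C(N) = -13/5 (C(N) = (-8 - 5)/((5 - 1*(-1) - 5*2 + 2*(-1)) + 11) = -13/((5 + 1 - 10 - 2) + 11) = -13/(-6 + 11) = -13/5)
(-427 + C(8))/(z(-8, -7) + 213) = (-427 - 13/5)/(-6*(-8) + 213) = -2148/(5*(48 + 213)) = -2148/5/261 = -2148/5*1/261 = -716/435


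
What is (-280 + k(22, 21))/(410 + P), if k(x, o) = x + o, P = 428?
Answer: -237/838 ≈ -0.28282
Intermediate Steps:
k(x, o) = o + x
(-280 + k(22, 21))/(410 + P) = (-280 + (21 + 22))/(410 + 428) = (-280 + 43)/838 = -237*1/838 = -237/838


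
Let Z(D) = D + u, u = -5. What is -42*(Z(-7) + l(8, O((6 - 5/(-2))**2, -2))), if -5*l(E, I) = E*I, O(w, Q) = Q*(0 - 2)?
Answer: 3864/5 ≈ 772.80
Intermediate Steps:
O(w, Q) = -2*Q (O(w, Q) = Q*(-2) = -2*Q)
l(E, I) = -E*I/5
Z(D) = -5 + D (Z(D) = D - 5 = -5 + D)
-42*(Z(-7) + l(8, O((6 - 5/(-2))**2, -2))) = -42*((-5 - 7) - 1/5*8*(-2*(-2))) = -42*(-12 - 1/5*8*4) = -42*(-12 - 32/5) = -42*(-92/5) = 3864/5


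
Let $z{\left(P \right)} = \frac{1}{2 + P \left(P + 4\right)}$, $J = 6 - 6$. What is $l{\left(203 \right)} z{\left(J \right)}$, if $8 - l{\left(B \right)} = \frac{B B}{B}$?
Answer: $- \frac{195}{2} \approx -97.5$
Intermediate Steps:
$J = 0$ ($J = 6 - 6 = 0$)
$z{\left(P \right)} = \frac{1}{2 + P \left(4 + P\right)}$
$l{\left(B \right)} = 8 - B$ ($l{\left(B \right)} = 8 - \frac{B B}{B} = 8 - \frac{B^{2}}{B} = 8 - B$)
$l{\left(203 \right)} z{\left(J \right)} = \frac{8 - 203}{2 + 0^{2} + 4 \cdot 0} = \frac{8 - 203}{2 + 0 + 0} = - \frac{195}{2}$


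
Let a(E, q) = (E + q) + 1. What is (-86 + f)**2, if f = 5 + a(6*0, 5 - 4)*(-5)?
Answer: 8281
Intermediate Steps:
a(E, q) = 1 + E + q
f = -5 (f = 5 + (1 + 6*0 + (5 - 4))*(-5) = 5 + (1 + 0 + 1)*(-5) = 5 + 2*(-5) = 5 - 10 = -5)
(-86 + f)**2 = (-86 - 5)**2 = (-91)**2 = 8281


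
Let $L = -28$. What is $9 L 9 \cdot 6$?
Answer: $-13608$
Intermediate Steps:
$9 L 9 \cdot 6 = 9 \left(-28\right) 9 \cdot 6 = \left(-252\right) 54 = -13608$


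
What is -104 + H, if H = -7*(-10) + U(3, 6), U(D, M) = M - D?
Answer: -31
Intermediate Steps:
H = 73 (H = -7*(-10) + (6 - 1*3) = 70 + (6 - 3) = 70 + 3 = 73)
-104 + H = -104 + 73 = -31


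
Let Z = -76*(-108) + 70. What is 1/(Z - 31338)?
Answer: -1/23060 ≈ -4.3365e-5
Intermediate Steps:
Z = 8278 (Z = 8208 + 70 = 8278)
1/(Z - 31338) = 1/(8278 - 31338) = 1/(-23060) = -1/23060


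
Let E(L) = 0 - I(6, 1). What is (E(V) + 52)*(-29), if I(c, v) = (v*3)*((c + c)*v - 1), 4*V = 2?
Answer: -551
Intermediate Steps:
V = 1/2 (V = (1/4)*2 = 1/2 ≈ 0.50000)
I(c, v) = 3*v*(-1 + 2*c*v) (I(c, v) = (3*v)*((2*c)*v - 1) = (3*v)*(2*c*v - 1) = (3*v)*(-1 + 2*c*v) = 3*v*(-1 + 2*c*v))
E(L) = -33 (E(L) = 0 - 3*(-1 + 2*6*1) = 0 - 3*(-1 + 12) = 0 - 3*11 = 0 - 1*33 = 0 - 33 = -33)
(E(V) + 52)*(-29) = (-33 + 52)*(-29) = 19*(-29) = -551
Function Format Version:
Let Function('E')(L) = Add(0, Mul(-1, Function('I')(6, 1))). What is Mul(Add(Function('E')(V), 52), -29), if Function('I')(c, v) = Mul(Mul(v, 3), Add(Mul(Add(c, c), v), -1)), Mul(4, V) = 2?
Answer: -551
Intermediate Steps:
V = Rational(1, 2) (V = Mul(Rational(1, 4), 2) = Rational(1, 2) ≈ 0.50000)
Function('I')(c, v) = Mul(3, v, Add(-1, Mul(2, c, v))) (Function('I')(c, v) = Mul(Mul(3, v), Add(Mul(Mul(2, c), v), -1)) = Mul(Mul(3, v), Add(Mul(2, c, v), -1)) = Mul(Mul(3, v), Add(-1, Mul(2, c, v))) = Mul(3, v, Add(-1, Mul(2, c, v))))
Function('E')(L) = -33 (Function('E')(L) = Add(0, Mul(-1, Mul(3, 1, Add(-1, Mul(2, 6, 1))))) = Add(0, Mul(-1, Mul(3, 1, Add(-1, 12)))) = Add(0, Mul(-1, Mul(3, 1, 11))) = Add(0, Mul(-1, 33)) = Add(0, -33) = -33)
Mul(Add(Function('E')(V), 52), -29) = Mul(Add(-33, 52), -29) = Mul(19, -29) = -551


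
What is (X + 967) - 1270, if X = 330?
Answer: 27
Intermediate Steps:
(X + 967) - 1270 = (330 + 967) - 1270 = 1297 - 1270 = 27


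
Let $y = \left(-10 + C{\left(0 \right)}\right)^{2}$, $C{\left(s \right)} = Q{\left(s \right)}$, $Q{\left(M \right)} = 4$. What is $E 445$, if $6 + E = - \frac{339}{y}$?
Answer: $- \frac{82325}{12} \approx -6860.4$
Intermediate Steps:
$C{\left(s \right)} = 4$
$y = 36$ ($y = \left(-10 + 4\right)^{2} = \left(-6\right)^{2} = 36$)
$E = - \frac{185}{12}$ ($E = -6 - \frac{339}{36} = -6 - \frac{113}{12} = - \frac{185}{12} \approx -15.417$)
$E 445 = \left(- \frac{185}{12}\right) 445 = - \frac{82325}{12}$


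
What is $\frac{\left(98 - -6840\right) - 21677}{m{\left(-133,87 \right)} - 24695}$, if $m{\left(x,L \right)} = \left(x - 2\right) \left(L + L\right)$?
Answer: $\frac{14739}{48185} \approx 0.30588$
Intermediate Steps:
$m{\left(x,L \right)} = 2 L \left(-2 + x\right)$ ($m{\left(x,L \right)} = \left(-2 + x\right) 2 L = 2 L \left(-2 + x\right)$)
$\frac{\left(98 - -6840\right) - 21677}{m{\left(-133,87 \right)} - 24695} = \frac{\left(98 - -6840\right) - 21677}{2 \cdot 87 \left(-2 - 133\right) - 24695} = \frac{\left(98 + 6840\right) - 21677}{2 \cdot 87 \left(-135\right) - 24695} = \frac{6938 - 21677}{-23490 - 24695} = - \frac{14739}{-48185} = \left(-14739\right) \left(- \frac{1}{48185}\right) = \frac{14739}{48185}$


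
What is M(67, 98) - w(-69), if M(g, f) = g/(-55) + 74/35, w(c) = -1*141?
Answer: 10926/77 ≈ 141.90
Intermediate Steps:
w(c) = -141
M(g, f) = 74/35 - g/55 (M(g, f) = g*(-1/55) + 74*(1/35) = -g/55 + 74/35 = 74/35 - g/55)
M(67, 98) - w(-69) = (74/35 - 1/55*67) - 1*(-141) = (74/35 - 67/55) + 141 = 69/77 + 141 = 10926/77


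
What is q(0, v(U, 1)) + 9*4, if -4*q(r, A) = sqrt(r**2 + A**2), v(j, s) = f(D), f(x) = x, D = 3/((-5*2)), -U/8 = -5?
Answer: 1437/40 ≈ 35.925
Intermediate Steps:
U = 40 (U = -8*(-5) = 40)
D = -3/10 (D = 3/(-10) = 3*(-1/10) = -3/10 ≈ -0.30000)
v(j, s) = -3/10
q(r, A) = -sqrt(A**2 + r**2)/4 (q(r, A) = -sqrt(r**2 + A**2)/4 = -sqrt(A**2 + r**2)/4)
q(0, v(U, 1)) + 9*4 = -sqrt((-3/10)**2 + 0**2)/4 + 9*4 = -sqrt(9/100 + 0)/4 + 36 = -sqrt(9/100)/4 + 36 = -1/4*3/10 + 36 = -3/40 + 36 = 1437/40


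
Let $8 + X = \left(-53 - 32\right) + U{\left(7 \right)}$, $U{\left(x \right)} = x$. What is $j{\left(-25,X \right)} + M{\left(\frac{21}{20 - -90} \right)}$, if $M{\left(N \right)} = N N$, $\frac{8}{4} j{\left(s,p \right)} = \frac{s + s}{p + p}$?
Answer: $\frac{23647}{130075} \approx 0.1818$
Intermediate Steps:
$X = -86$ ($X = -8 + \left(\left(-53 - 32\right) + 7\right) = -8 + \left(-85 + 7\right) = -8 - 78 = -86$)
$j{\left(s,p \right)} = \frac{s}{2 p}$ ($j{\left(s,p \right)} = \frac{\left(s + s\right) \frac{1}{p + p}}{2} = \frac{2 s \frac{1}{2 p}}{2} = \frac{s \frac{1}{p}}{2} = \frac{s}{2 p}$)
$M{\left(N \right)} = N^{2}$
$j{\left(-25,X \right)} + M{\left(\frac{21}{20 - -90} \right)} = \frac{1}{2} \left(-25\right) \frac{1}{-86} + \left(\frac{21}{20 - -90}\right)^{2} = \frac{1}{2} \left(-25\right) \left(- \frac{1}{86}\right) + \left(\frac{21}{20 + 90}\right)^{2} = \frac{25}{172} + \left(\frac{21}{110}\right)^{2} = \frac{25}{172} + \frac{441}{12100} = \frac{23647}{130075}$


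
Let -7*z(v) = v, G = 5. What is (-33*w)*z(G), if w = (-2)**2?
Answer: 660/7 ≈ 94.286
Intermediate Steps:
z(v) = -v/7
w = 4
(-33*w)*z(G) = (-33*4)*(-1/7*5) = -132*(-5/7) = 660/7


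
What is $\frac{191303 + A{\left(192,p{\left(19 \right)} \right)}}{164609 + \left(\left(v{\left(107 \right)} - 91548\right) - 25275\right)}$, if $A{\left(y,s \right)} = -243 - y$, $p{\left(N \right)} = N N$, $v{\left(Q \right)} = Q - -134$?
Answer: $\frac{190868}{48027} \approx 3.9742$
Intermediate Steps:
$v{\left(Q \right)} = 134 + Q$ ($v{\left(Q \right)} = Q + 134 = 134 + Q$)
$p{\left(N \right)} = N^{2}$
$\frac{191303 + A{\left(192,p{\left(19 \right)} \right)}}{164609 + \left(\left(v{\left(107 \right)} - 91548\right) - 25275\right)} = \frac{191303 - 435}{164609 + \left(\left(\left(134 + 107\right) - 91548\right) - 25275\right)} = \frac{191303 - 435}{164609 + \left(\left(241 - 91548\right) - 25275\right)} = \frac{191303 - 435}{164609 - 116582} = \frac{190868}{164609 - 116582} = \frac{190868}{48027}$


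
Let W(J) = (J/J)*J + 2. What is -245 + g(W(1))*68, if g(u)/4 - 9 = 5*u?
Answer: 6283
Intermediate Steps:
W(J) = 2 + J (W(J) = 1*J + 2 = J + 2 = 2 + J)
g(u) = 36 + 20*u (g(u) = 36 + 4*(5*u) = 36 + 20*u)
-245 + g(W(1))*68 = -245 + (36 + 20*(2 + 1))*68 = -245 + (36 + 20*3)*68 = -245 + (36 + 60)*68 = -245 + 96*68 = -245 + 6528 = 6283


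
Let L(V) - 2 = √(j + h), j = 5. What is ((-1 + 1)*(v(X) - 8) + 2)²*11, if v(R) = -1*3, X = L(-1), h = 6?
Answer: 44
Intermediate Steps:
L(V) = 2 + √11 (L(V) = 2 + √(5 + 6) = 2 + √11)
X = 2 + √11 ≈ 5.3166
v(R) = -3
((-1 + 1)*(v(X) - 8) + 2)²*11 = ((-1 + 1)*(-3 - 8) + 2)²*11 = (0*(-11) + 2)²*11 = (0 + 2)²*11 = 2²*11 = 4*11 = 44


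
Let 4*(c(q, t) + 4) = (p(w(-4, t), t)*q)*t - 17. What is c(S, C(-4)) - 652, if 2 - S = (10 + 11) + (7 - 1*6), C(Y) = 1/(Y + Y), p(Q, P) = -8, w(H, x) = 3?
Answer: -2661/4 ≈ -665.25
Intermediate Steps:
C(Y) = 1/(2*Y)
S = -20 (S = 2 - ((10 + 11) + (7 - 1*6)) = 2 - (21 + (7 - 6)) = 2 - (21 + 1) = 2 - 1*22 = 2 - 22 = -20)
c(q, t) = -33/4 - 2*q*t (c(q, t) = -4 + ((-8*q)*t - 17)/4 = -4 + (-8*q*t - 17)/4 = -4 + (-17 - 8*q*t)/4 = -4 + (-17/4 - 2*q*t) = -33/4 - 2*q*t)
c(S, C(-4)) - 652 = (-33/4 - 2*(-20)*(½)/(-4)) - 652 = (-33/4 - 2*(-20)*(½)*(-¼)) - 652 = (-33/4 - 2*(-20)*(-⅛)) - 652 = (-33/4 - 5) - 652 = -53/4 - 652 = -2661/4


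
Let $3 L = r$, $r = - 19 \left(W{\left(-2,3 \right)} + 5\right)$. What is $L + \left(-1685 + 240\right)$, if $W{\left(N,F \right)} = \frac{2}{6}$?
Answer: $- \frac{13309}{9} \approx -1478.8$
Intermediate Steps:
$W{\left(N,F \right)} = \frac{1}{3}$ ($W{\left(N,F \right)} = 2 \cdot \frac{1}{6} = \frac{1}{3}$)
$r = - \frac{304}{3}$ ($r = - 19 \left(\frac{1}{3} + 5\right) = \left(-19\right) \frac{16}{3} = - \frac{304}{3} \approx -101.33$)
$L = - \frac{304}{9}$ ($L = \frac{1}{3} \left(- \frac{304}{3}\right) = - \frac{304}{9} \approx -33.778$)
$L + \left(-1685 + 240\right) = - \frac{304}{9} + \left(-1685 + 240\right) = - \frac{304}{9} - 1445 = - \frac{13309}{9}$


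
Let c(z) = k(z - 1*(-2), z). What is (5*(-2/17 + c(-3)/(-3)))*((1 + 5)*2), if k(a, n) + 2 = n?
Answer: 1580/17 ≈ 92.941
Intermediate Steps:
k(a, n) = -2 + n
c(z) = -2 + z
(5*(-2/17 + c(-3)/(-3)))*((1 + 5)*2) = (5*(-2/17 + (-2 - 3)/(-3)))*((1 + 5)*2) = (5*(-2*1/17 - 5*(-⅓)))*(6*2) = (5*(-2/17 + 5/3))*12 = (5*(79/51))*12 = (395/51)*12 = 1580/17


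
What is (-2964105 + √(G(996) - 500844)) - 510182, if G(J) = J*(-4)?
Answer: -3474287 + 6*I*√14023 ≈ -3.4743e+6 + 710.51*I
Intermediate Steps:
G(J) = -4*J
(-2964105 + √(G(996) - 500844)) - 510182 = (-2964105 + √(-4*996 - 500844)) - 510182 = (-2964105 + √(-3984 - 500844)) - 510182 = (-2964105 + √(-504828)) - 510182 = (-2964105 + 6*I*√14023) - 510182 = -3474287 + 6*I*√14023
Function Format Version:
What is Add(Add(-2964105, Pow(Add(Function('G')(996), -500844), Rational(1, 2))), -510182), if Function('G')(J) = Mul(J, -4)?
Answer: Add(-3474287, Mul(6, I, Pow(14023, Rational(1, 2)))) ≈ Add(-3.4743e+6, Mul(710.51, I))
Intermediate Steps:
Function('G')(J) = Mul(-4, J)
Add(Add(-2964105, Pow(Add(Function('G')(996), -500844), Rational(1, 2))), -510182) = Add(Add(-2964105, Pow(Add(Mul(-4, 996), -500844), Rational(1, 2))), -510182) = Add(Add(-2964105, Pow(Add(-3984, -500844), Rational(1, 2))), -510182) = Add(Add(-2964105, Pow(-504828, Rational(1, 2))), -510182) = Add(Add(-2964105, Mul(6, I, Pow(14023, Rational(1, 2)))), -510182) = Add(-3474287, Mul(6, I, Pow(14023, Rational(1, 2))))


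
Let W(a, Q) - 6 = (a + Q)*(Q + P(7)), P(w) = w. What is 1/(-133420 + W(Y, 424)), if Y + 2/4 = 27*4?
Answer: 2/191325 ≈ 1.0453e-5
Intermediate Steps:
Y = 215/2 (Y = -½ + 27*4 = -½ + 108 = 215/2 ≈ 107.50)
W(a, Q) = 6 + (7 + Q)*(Q + a) (W(a, Q) = 6 + (a + Q)*(Q + 7) = 6 + (Q + a)*(7 + Q) = 6 + (7 + Q)*(Q + a))
1/(-133420 + W(Y, 424)) = 1/(-133420 + (6 + 424² + 7*424 + 7*(215/2) + 424*(215/2))) = 1/(-133420 + (6 + 179776 + 2968 + 1505/2 + 45580)) = 1/(-133420 + 458165/2) = 1/(191325/2) = 2/191325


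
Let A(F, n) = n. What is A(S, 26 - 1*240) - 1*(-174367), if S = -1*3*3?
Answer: 174153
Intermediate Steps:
S = -9 (S = -3*3 = -9)
A(S, 26 - 1*240) - 1*(-174367) = (26 - 1*240) - 1*(-174367) = (26 - 240) + 174367 = -214 + 174367 = 174153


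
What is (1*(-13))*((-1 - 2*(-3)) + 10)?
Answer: -195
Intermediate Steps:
(1*(-13))*((-1 - 2*(-3)) + 10) = -13*((-1 + 6) + 10) = -13*(5 + 10) = -13*15 = -195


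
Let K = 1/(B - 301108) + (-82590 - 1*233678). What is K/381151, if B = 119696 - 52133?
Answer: -73862810061/89015910295 ≈ -0.82977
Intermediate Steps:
B = 67563
K = -73862810061/233545 (K = 1/(67563 - 301108) + (-82590 - 1*233678) = 1/(-233545) + (-82590 - 233678) = -1/233545 - 316268 = -73862810061/233545 ≈ -3.1627e+5)
K/381151 = -73862810061/233545/381151 = -73862810061/233545*1/381151 = -73862810061/89015910295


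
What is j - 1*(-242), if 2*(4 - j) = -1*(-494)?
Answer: -1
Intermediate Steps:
j = -243 (j = 4 - (-1)*(-494)/2 = 4 - 1/2*494 = 4 - 247 = -243)
j - 1*(-242) = -243 - 1*(-242) = -243 + 242 = -1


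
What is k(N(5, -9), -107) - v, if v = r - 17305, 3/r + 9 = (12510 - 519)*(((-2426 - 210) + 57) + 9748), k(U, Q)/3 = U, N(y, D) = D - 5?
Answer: 494662460869/28654490 ≈ 17263.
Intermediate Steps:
N(y, D) = -5 + D
k(U, Q) = 3*U
r = 1/28654490 (r = 3/(-9 + (12510 - 519)*(((-2426 - 210) + 57) + 9748)) = 3/(-9 + 11991*((-2636 + 57) + 9748)) = 3/(-9 + 11991*(-2579 + 9748)) = 3/(-9 + 11991*7169) = 3/(-9 + 85963479) = 3/85963470 = 3*(1/85963470) = 1/28654490 ≈ 3.4899e-8)
v = -495865949449/28654490 (v = 1/28654490 - 17305 = -495865949449/28654490 ≈ -17305.)
k(N(5, -9), -107) - v = 3*(-5 - 9) - 1*(-495865949449/28654490) = 3*(-14) + 495865949449/28654490 = -42 + 495865949449/28654490 = 494662460869/28654490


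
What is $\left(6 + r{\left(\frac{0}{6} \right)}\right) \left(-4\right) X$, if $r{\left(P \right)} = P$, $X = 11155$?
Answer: $-267720$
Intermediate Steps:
$\left(6 + r{\left(\frac{0}{6} \right)}\right) \left(-4\right) X = \left(6 + \frac{0}{6}\right) \left(-4\right) 11155 = \left(6 + 0 \cdot \frac{1}{6}\right) \left(-4\right) 11155 = \left(6 + 0\right) \left(-4\right) 11155 = 6 \left(-4\right) 11155 = \left(-24\right) 11155 = -267720$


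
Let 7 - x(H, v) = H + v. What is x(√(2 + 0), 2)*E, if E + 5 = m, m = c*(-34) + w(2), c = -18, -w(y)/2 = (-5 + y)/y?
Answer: 3050 - 610*√2 ≈ 2187.3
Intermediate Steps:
w(y) = -2*(-5 + y)/y
x(H, v) = 7 - H - v (x(H, v) = 7 - (H + v) = 7 + (-H - v) = 7 - H - v)
m = 615 (m = -18*(-34) + (-2 + 10/2) = 612 + (-2 + 10*(½)) = 612 + (-2 + 5) = 612 + 3 = 615)
E = 610 (E = -5 + 615 = 610)
x(√(2 + 0), 2)*E = (7 - √(2 + 0) - 1*2)*610 = (7 - √2 - 2)*610 = (5 - √2)*610 = 3050 - 610*√2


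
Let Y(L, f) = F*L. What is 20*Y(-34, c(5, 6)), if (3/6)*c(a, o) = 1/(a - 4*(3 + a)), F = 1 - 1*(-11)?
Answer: -8160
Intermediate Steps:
F = 12 (F = 1 + 11 = 12)
c(a, o) = 2/(-12 - 3*a) (c(a, o) = 2/(a - 4*(3 + a)) = 2/(a + (-12 - 4*a)) = 2/(-12 - 3*a))
Y(L, f) = 12*L
20*Y(-34, c(5, 6)) = 20*(12*(-34)) = 20*(-408) = -8160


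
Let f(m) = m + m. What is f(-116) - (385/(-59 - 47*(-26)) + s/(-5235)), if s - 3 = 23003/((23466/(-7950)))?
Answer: -5567551643531/23811360855 ≈ -233.82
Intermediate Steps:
f(m) = 2*m
s = -30467242/3911 (s = 3 + 23003/((23466/(-7950))) = 3 + 23003/((23466*(-1/7950))) = 3 + 23003/(-3911/1325) = 3 + 23003*(-1325/3911) = 3 - 30478975/3911 = -30467242/3911 ≈ -7790.1)
f(-116) - (385/(-59 - 47*(-26)) + s/(-5235)) = 2*(-116) - (385/(-59 - 47*(-26)) - 30467242/3911/(-5235)) = -232 - (385/(-59 + 1222) - 30467242/3911*(-1/5235)) = -232 - (385/1163 + 30467242/20474085) = -232 - 1*43315925171/23811360855 = -232 - 43315925171/23811360855 = -5567551643531/23811360855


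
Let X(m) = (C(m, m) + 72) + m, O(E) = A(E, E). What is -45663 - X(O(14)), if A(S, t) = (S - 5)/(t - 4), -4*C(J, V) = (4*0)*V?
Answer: -457359/10 ≈ -45736.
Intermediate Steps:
C(J, V) = 0 (C(J, V) = -4*0*V/4 = -0*V = -¼*0 = 0)
A(S, t) = (-5 + S)/(-4 + t)
O(E) = (-5 + E)/(-4 + E)
X(m) = 72 + m (X(m) = (0 + 72) + m = 72 + m)
-45663 - X(O(14)) = -45663 - (72 + (-5 + 14)/(-4 + 14)) = -45663 - (72 + 9/10) = -45663 - 1*729/10 = -45663 - 729/10 = -457359/10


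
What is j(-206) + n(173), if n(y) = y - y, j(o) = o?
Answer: -206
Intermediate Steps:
n(y) = 0
j(-206) + n(173) = -206 + 0 = -206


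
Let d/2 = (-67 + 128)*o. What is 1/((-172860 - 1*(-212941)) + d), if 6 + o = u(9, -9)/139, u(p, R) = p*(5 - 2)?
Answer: 139/5472805 ≈ 2.5398e-5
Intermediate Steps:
u(p, R) = 3*p (u(p, R) = p*3 = 3*p)
o = -807/139 (o = -6 + (3*9)/139 = -6 + 27*(1/139) = -6 + 27/139 = -807/139 ≈ -5.8058)
d = -98454/139 (d = 2*((-67 + 128)*(-807/139)) = 2*(61*(-807/139)) = 2*(-49227/139) = -98454/139 ≈ -708.30)
1/((-172860 - 1*(-212941)) + d) = 1/((-172860 - 1*(-212941)) - 98454/139) = 1/((-172860 + 212941) - 98454/139) = 1/(40081 - 98454/139) = 1/(5472805/139) = 139/5472805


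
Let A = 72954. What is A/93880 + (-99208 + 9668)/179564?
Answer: 4849067/17414740 ≈ 0.27845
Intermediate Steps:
A/93880 + (-99208 + 9668)/179564 = 72954/93880 + (-99208 + 9668)/179564 = 72954*(1/93880) - 89540*1/179564 = 36477/46940 - 185/371 = 4849067/17414740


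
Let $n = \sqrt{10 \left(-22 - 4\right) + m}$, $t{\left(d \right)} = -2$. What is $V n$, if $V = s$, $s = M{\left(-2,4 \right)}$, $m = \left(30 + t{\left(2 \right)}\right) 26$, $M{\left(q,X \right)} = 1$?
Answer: $6 \sqrt{13} \approx 21.633$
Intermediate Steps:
$m = 728$ ($m = \left(30 - 2\right) 26 = 28 \cdot 26 = 728$)
$s = 1$
$n = 6 \sqrt{13}$ ($n = \sqrt{10 \left(-22 - 4\right) + 728} = \sqrt{10 \left(-26\right) + 728} = \sqrt{-260 + 728} = \sqrt{468} = 6 \sqrt{13} \approx 21.633$)
$V = 1$
$V n = 1 \cdot 6 \sqrt{13} = 6 \sqrt{13}$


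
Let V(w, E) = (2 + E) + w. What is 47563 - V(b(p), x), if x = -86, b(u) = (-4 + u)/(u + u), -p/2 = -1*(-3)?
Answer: 285877/6 ≈ 47646.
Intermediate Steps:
p = -6 (p = -(-2)*(-3) = -2*3 = -6)
b(u) = (-4 + u)/(2*u) (b(u) = (-4 + u)/((2*u)) = (-4 + u)*(1/(2*u)) = (-4 + u)/(2*u))
V(w, E) = 2 + E + w
47563 - V(b(p), x) = 47563 - (2 - 86 + (½)*(-4 - 6)/(-6)) = 47563 - (2 - 86 + (½)*(-⅙)*(-10)) = 47563 - (2 - 86 + ⅚) = 47563 - 1*(-499/6) = 47563 + 499/6 = 285877/6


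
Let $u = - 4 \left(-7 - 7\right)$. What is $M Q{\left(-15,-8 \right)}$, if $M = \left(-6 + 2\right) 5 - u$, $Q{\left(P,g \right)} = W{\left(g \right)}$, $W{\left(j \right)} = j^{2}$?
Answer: $-4864$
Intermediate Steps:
$Q{\left(P,g \right)} = g^{2}$
$u = 56$ ($u = \left(-4\right) \left(-14\right) = 56$)
$M = -76$ ($M = \left(-6 + 2\right) 5 - 56 = \left(-4\right) 5 - 56 = -20 - 56 = -76$)
$M Q{\left(-15,-8 \right)} = - 76 \left(-8\right)^{2} = \left(-76\right) 64 = -4864$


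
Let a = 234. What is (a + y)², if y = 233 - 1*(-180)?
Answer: 418609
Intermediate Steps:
y = 413 (y = 233 + 180 = 413)
(a + y)² = (234 + 413)² = 647² = 418609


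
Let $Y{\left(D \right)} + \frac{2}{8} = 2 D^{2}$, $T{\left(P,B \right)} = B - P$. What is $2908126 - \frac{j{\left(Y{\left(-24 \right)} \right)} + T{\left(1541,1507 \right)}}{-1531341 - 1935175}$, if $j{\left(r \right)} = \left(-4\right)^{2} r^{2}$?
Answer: $\frac{10081086533431}{3466516} \approx 2.9081 \cdot 10^{6}$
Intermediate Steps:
$Y{\left(D \right)} = - \frac{1}{4} + 2 D^{2}$
$j{\left(r \right)} = 16 r^{2}$
$2908126 - \frac{j{\left(Y{\left(-24 \right)} \right)} + T{\left(1541,1507 \right)}}{-1531341 - 1935175} = 2908126 - \frac{16 \left(- \frac{1}{4} + 2 \left(-24\right)^{2}\right)^{2} + \left(1507 - 1541\right)}{-1531341 - 1935175} = 2908126 - \frac{16 \left(- \frac{1}{4} + 2 \cdot 576\right)^{2} + \left(1507 - 1541\right)}{-3466516} = 2908126 - \left(16 \left(- \frac{1}{4} + 1152\right)^{2} - 34\right) \left(- \frac{1}{3466516}\right) = 2908126 - \left(16 \left(\frac{4607}{4}\right)^{2} - 34\right) \left(- \frac{1}{3466516}\right) = 2908126 - \left(16 \cdot \frac{21224449}{16} - 34\right) \left(- \frac{1}{3466516}\right) = 2908126 - \left(21224449 - 34\right) \left(- \frac{1}{3466516}\right) = 2908126 - 21224415 \left(- \frac{1}{3466516}\right) = 2908126 - - \frac{21224415}{3466516} = 2908126 + \frac{21224415}{3466516} = \frac{10081086533431}{3466516}$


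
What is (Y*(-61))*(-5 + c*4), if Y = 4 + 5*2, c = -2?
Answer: 11102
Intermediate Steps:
Y = 14 (Y = 4 + 10 = 14)
(Y*(-61))*(-5 + c*4) = (14*(-61))*(-5 - 2*4) = -854*(-5 - 8) = -854*(-13) = 11102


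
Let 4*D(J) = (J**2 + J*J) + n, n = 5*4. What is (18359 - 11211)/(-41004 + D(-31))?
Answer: -14296/81037 ≈ -0.17641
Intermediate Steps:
n = 20
D(J) = 5 + J**2/2 (D(J) = ((J**2 + J*J) + 20)/4 = ((J**2 + J**2) + 20)/4 = (2*J**2 + 20)/4 = (20 + 2*J**2)/4 = 5 + J**2/2)
(18359 - 11211)/(-41004 + D(-31)) = (18359 - 11211)/(-41004 + (5 + (1/2)*(-31)**2)) = 7148/(-41004 + (5 + (1/2)*961)) = 7148/(-41004 + (5 + 961/2)) = 7148/(-41004 + 971/2) = 7148/(-81037/2) = 7148*(-2/81037) = -14296/81037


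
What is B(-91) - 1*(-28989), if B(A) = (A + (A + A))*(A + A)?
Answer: 78675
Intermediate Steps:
B(A) = 6*A**2 (B(A) = (A + 2*A)*(2*A) = (3*A)*(2*A) = 6*A**2)
B(-91) - 1*(-28989) = 6*(-91)**2 - 1*(-28989) = 6*8281 + 28989 = 49686 + 28989 = 78675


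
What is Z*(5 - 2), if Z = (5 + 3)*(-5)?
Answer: -120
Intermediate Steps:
Z = -40 (Z = 8*(-5) = -40)
Z*(5 - 2) = -40*(5 - 2) = -40*3 = -120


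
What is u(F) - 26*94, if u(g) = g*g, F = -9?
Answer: -2363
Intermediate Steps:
u(g) = g²
u(F) - 26*94 = (-9)² - 26*94 = 81 - 2444 = -2363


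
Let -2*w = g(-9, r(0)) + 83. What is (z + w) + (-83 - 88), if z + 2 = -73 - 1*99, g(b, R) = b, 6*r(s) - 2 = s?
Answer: -382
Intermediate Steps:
r(s) = ⅓ + s/6
z = -174 (z = -2 + (-73 - 1*99) = -2 + (-73 - 99) = -2 - 172 = -174)
w = -37 (w = -(-9 + 83)/2 = -½*74 = -37)
(z + w) + (-83 - 88) = (-174 - 37) + (-83 - 88) = -211 - 171 = -382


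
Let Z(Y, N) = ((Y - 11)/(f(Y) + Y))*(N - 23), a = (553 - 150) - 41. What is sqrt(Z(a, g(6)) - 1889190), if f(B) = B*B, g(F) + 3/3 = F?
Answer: 3*I*sqrt(832100263887)/1991 ≈ 1374.5*I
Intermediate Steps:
g(F) = -1 + F
f(B) = B**2
a = 362 (a = 403 - 41 = 362)
Z(Y, N) = (-23 + N)*(-11 + Y)/(Y + Y**2) (Z(Y, N) = ((Y - 11)/(Y**2 + Y))*(N - 23) = ((-11 + Y)/(Y + Y**2))*(-23 + N) = (-23 + N)*(-11 + Y)/(Y + Y**2))
sqrt(Z(a, g(6)) - 1889190) = sqrt((253 - 23*362 - 11*(-1 + 6) + (-1 + 6)*362)/(362*(1 + 362)) - 1889190) = sqrt((1/362)*(253 - 8326 - 11*5 + 5*362)/363 - 1889190) = sqrt((1/362)*(1/363)*(253 - 8326 - 55 + 1810) - 1889190) = sqrt((1/362)*(1/363)*(-6318) - 1889190) = sqrt(-1053/21901 - 1889190) = sqrt(-41375151243/21901) = 3*I*sqrt(832100263887)/1991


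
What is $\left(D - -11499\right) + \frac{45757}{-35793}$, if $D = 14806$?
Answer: $\frac{941489108}{35793} \approx 26304.0$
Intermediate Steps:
$\left(D - -11499\right) + \frac{45757}{-35793} = \left(14806 - -11499\right) + \frac{45757}{-35793} = \left(14806 + 11499\right) + 45757 \left(- \frac{1}{35793}\right) = 26305 - \frac{45757}{35793} = \frac{941489108}{35793}$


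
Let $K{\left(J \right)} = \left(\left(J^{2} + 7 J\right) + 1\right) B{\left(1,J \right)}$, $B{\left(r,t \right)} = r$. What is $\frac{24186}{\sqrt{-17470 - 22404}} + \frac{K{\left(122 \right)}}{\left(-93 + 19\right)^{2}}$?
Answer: $\frac{15739}{5476} - \frac{12093 i \sqrt{39874}}{19937} \approx 2.8742 - 121.12 i$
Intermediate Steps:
$K{\left(J \right)} = 1 + J^{2} + 7 J$ ($K{\left(J \right)} = \left(\left(J^{2} + 7 J\right) + 1\right) 1 = \left(1 + J^{2} + 7 J\right) 1 = 1 + J^{2} + 7 J$)
$\frac{24186}{\sqrt{-17470 - 22404}} + \frac{K{\left(122 \right)}}{\left(-93 + 19\right)^{2}} = \frac{24186}{\sqrt{-17470 - 22404}} + \frac{1 + 122^{2} + 7 \cdot 122}{\left(-93 + 19\right)^{2}} = \frac{24186}{\sqrt{-39874}} + \frac{1 + 14884 + 854}{\left(-74\right)^{2}} = \frac{24186}{i \sqrt{39874}} + \frac{15739}{5476} = 24186 \left(- \frac{i \sqrt{39874}}{39874}\right) + 15739 \cdot \frac{1}{5476} = - \frac{12093 i \sqrt{39874}}{19937} + \frac{15739}{5476} = \frac{15739}{5476} - \frac{12093 i \sqrt{39874}}{19937}$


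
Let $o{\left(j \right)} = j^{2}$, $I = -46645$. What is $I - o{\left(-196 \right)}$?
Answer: $-85061$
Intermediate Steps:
$I - o{\left(-196 \right)} = -46645 - \left(-196\right)^{2} = -46645 - 38416 = -85061$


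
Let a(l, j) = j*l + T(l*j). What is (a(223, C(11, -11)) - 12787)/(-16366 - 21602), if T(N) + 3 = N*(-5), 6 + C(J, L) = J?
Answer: 2875/6328 ≈ 0.45433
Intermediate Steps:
C(J, L) = -6 + J
T(N) = -3 - 5*N (T(N) = -3 + N*(-5) = -3 - 5*N)
a(l, j) = -3 - 4*j*l (a(l, j) = j*l + (-3 - 5*l*j) = j*l + (-3 - 5*j*l) = -3 - 4*j*l)
(a(223, C(11, -11)) - 12787)/(-16366 - 21602) = ((-3 - 4*(-6 + 11)*223) - 12787)/(-16366 - 21602) = ((-3 - 4*5*223) - 12787)/(-37968) = ((-3 - 4460) - 12787)*(-1/37968) = (-4463 - 12787)*(-1/37968) = -17250*(-1/37968) = 2875/6328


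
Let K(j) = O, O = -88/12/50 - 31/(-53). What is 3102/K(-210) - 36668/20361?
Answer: 125498208397/17734431 ≈ 7076.5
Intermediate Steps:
O = 1742/3975 (O = -88*1/12*(1/50) - 31*(-1/53) = -22/3*1/50 + 31/53 = -11/75 + 31/53 = 1742/3975 ≈ 0.43824)
K(j) = 1742/3975
3102/K(-210) - 36668/20361 = 3102/(1742/3975) - 36668/20361 = 3102*(3975/1742) - 36668*1/20361 = 6165225/871 - 36668/20361 = 125498208397/17734431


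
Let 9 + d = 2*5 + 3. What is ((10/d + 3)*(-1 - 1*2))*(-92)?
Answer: 1518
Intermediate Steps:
d = 4 (d = -9 + (2*5 + 3) = -9 + (10 + 3) = -9 + 13 = 4)
((10/d + 3)*(-1 - 1*2))*(-92) = ((10/4 + 3)*(-1 - 1*2))*(-92) = ((10*(¼) + 3)*(-1 - 2))*(-92) = ((5/2 + 3)*(-3))*(-92) = ((11/2)*(-3))*(-92) = -33/2*(-92) = 1518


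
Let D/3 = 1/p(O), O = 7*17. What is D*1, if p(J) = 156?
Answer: 1/52 ≈ 0.019231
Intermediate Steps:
O = 119
D = 1/52 (D = 3/156 = 3*(1/156) = 1/52 ≈ 0.019231)
D*1 = (1/52)*1 = 1/52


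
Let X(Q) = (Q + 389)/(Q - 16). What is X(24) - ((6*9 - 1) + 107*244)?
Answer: -208875/8 ≈ -26109.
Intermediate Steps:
X(Q) = (389 + Q)/(-16 + Q)
X(24) - ((6*9 - 1) + 107*244) = (389 + 24)/(-16 + 24) - ((6*9 - 1) + 107*244) = 413/8 - ((54 - 1) + 26108) = (⅛)*413 - (53 + 26108) = 413/8 - 1*26161 = 413/8 - 26161 = -208875/8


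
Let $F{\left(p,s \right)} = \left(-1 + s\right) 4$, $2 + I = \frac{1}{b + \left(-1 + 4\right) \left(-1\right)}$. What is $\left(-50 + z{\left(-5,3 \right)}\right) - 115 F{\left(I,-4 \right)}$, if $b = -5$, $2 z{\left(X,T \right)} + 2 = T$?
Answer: $\frac{4501}{2} \approx 2250.5$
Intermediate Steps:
$z{\left(X,T \right)} = -1 + \frac{T}{2}$
$I = - \frac{17}{8}$ ($I = -2 + \frac{1}{-5 + \left(-1 + 4\right) \left(-1\right)} = -2 + \frac{1}{-5 + 3 \left(-1\right)} = -2 + \frac{1}{-5 - 3} = -2 + \frac{1}{-8} = -2 - \frac{1}{8} = - \frac{17}{8} \approx -2.125$)
$F{\left(p,s \right)} = -4 + 4 s$
$\left(-50 + z{\left(-5,3 \right)}\right) - 115 F{\left(I,-4 \right)} = \left(-50 + \left(-1 + \frac{1}{2} \cdot 3\right)\right) - 115 \left(-4 + 4 \left(-4\right)\right) = \left(-50 + \left(-1 + \frac{3}{2}\right)\right) - 115 \left(-4 - 16\right) = \left(-50 + \frac{1}{2}\right) - -2300 = - \frac{99}{2} + 2300 = \frac{4501}{2}$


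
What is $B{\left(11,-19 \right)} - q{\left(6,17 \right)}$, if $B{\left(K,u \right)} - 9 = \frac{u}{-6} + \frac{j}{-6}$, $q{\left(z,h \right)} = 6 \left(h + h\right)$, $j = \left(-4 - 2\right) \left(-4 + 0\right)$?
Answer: $- \frac{1175}{6} \approx -195.83$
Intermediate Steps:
$j = 24$ ($j = \left(-6\right) \left(-4\right) = 24$)
$q{\left(z,h \right)} = 12 h$ ($q{\left(z,h \right)} = 6 \cdot 2 h = 12 h$)
$B{\left(K,u \right)} = 5 - \frac{u}{6}$ ($B{\left(K,u \right)} = 9 + \left(\frac{u}{-6} + \frac{24}{-6}\right) = 9 + \left(u \left(- \frac{1}{6}\right) + 24 \left(- \frac{1}{6}\right)\right) = 9 - \left(4 + \frac{u}{6}\right) = 5 - \frac{u}{6}$)
$B{\left(11,-19 \right)} - q{\left(6,17 \right)} = \left(5 - - \frac{19}{6}\right) - 12 \cdot 17 = \left(5 + \frac{19}{6}\right) - 204 = \frac{49}{6} - 204 = - \frac{1175}{6}$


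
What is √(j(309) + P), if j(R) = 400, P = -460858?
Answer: 3*I*√51162 ≈ 678.57*I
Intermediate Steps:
√(j(309) + P) = √(400 - 460858) = √(-460458) = 3*I*√51162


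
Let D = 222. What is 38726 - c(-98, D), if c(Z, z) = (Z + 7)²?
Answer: 30445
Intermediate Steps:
c(Z, z) = (7 + Z)²
38726 - c(-98, D) = 38726 - (7 - 98)² = 38726 - 1*(-91)² = 38726 - 1*8281 = 38726 - 8281 = 30445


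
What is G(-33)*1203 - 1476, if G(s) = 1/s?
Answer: -16637/11 ≈ -1512.5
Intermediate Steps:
G(-33)*1203 - 1476 = 1203/(-33) - 1476 = -1/33*1203 - 1476 = -401/11 - 1476 = -16637/11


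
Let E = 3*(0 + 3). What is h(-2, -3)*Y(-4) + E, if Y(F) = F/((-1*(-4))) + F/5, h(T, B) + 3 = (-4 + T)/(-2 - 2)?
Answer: 117/10 ≈ 11.700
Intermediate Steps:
h(T, B) = -2 - T/4 (h(T, B) = -3 + (-4 + T)/(-2 - 2) = -3 + (-4 + T)/(-4) = -3 + (-4 + T)*(-¼) = -3 + (1 - T/4) = -2 - T/4)
Y(F) = 9*F/20 (Y(F) = F/4 + F*(⅕) = F*(¼) + F/5 = F/4 + F/5 = 9*F/20)
E = 9 (E = 3*3 = 9)
h(-2, -3)*Y(-4) + E = (-2 - ¼*(-2))*((9/20)*(-4)) + 9 = (-2 + ½)*(-9/5) + 9 = -3/2*(-9/5) + 9 = 27/10 + 9 = 117/10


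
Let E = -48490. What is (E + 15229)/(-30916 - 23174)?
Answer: 11087/18030 ≈ 0.61492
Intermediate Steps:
(E + 15229)/(-30916 - 23174) = (-48490 + 15229)/(-30916 - 23174) = -33261/(-54090) = -33261*(-1/54090) = 11087/18030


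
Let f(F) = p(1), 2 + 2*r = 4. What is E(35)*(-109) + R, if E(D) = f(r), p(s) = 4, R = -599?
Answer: -1035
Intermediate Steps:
r = 1 (r = -1 + (1/2)*4 = -1 + 2 = 1)
f(F) = 4
E(D) = 4
E(35)*(-109) + R = 4*(-109) - 599 = -436 - 599 = -1035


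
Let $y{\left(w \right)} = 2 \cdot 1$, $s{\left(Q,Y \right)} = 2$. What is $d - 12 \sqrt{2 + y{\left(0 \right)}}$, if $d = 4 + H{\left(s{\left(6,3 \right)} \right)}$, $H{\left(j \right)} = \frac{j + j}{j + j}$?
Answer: $-19$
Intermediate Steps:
$H{\left(j \right)} = 1$ ($H{\left(j \right)} = \frac{2 j}{2 j} = 2 j \frac{1}{2 j} = 1$)
$y{\left(w \right)} = 2$
$d = 5$ ($d = 4 + 1 = 5$)
$d - 12 \sqrt{2 + y{\left(0 \right)}} = 5 - 12 \sqrt{2 + 2} = 5 - 12 \sqrt{4} = 5 - 24 = -19$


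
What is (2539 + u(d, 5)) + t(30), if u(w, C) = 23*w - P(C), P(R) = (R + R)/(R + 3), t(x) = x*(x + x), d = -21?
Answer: 15419/4 ≈ 3854.8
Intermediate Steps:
t(x) = 2*x**2 (t(x) = x*(2*x) = 2*x**2)
P(R) = 2*R/(3 + R) (P(R) = (2*R)/(3 + R) = 2*R/(3 + R))
u(w, C) = 23*w - 2*C/(3 + C)
(2539 + u(d, 5)) + t(30) = (2539 + (-2*5 + 23*(-21)*(3 + 5))/(3 + 5)) + 2*30**2 = (2539 + (-10 + 23*(-21)*8)/8) + 2*900 = (2539 + (-10 - 3864)/8) + 1800 = (2539 + (1/8)*(-3874)) + 1800 = (2539 - 1937/4) + 1800 = 8219/4 + 1800 = 15419/4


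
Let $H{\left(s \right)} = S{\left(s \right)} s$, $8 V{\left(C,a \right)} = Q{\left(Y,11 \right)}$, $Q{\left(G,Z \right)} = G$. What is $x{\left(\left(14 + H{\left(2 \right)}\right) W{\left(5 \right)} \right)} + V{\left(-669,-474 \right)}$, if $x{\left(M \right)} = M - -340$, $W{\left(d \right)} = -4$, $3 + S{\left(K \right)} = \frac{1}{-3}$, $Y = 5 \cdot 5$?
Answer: $\frac{7531}{24} \approx 313.79$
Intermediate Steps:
$Y = 25$
$S{\left(K \right)} = - \frac{10}{3}$ ($S{\left(K \right)} = -3 + \frac{1}{-3} = -3 - \frac{1}{3} = - \frac{10}{3}$)
$V{\left(C,a \right)} = \frac{25}{8}$ ($V{\left(C,a \right)} = \frac{1}{8} \cdot 25 = \frac{25}{8}$)
$H{\left(s \right)} = - \frac{10 s}{3}$
$x{\left(M \right)} = 340 + M$ ($x{\left(M \right)} = M + 340 = 340 + M$)
$x{\left(\left(14 + H{\left(2 \right)}\right) W{\left(5 \right)} \right)} + V{\left(-669,-474 \right)} = \left(340 + \left(14 - \frac{20}{3}\right) \left(-4\right)\right) + \frac{25}{8} = \left(340 + \frac{22}{3} \left(-4\right)\right) + \frac{25}{8} = \left(340 - \frac{88}{3}\right) + \frac{25}{8} = \frac{932}{3} + \frac{25}{8} = \frac{7531}{24}$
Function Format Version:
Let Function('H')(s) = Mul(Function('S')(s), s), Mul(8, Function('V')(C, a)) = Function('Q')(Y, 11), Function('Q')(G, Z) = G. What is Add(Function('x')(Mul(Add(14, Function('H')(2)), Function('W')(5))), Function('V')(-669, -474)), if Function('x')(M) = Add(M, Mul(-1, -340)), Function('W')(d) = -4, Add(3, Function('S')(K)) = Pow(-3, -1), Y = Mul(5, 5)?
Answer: Rational(7531, 24) ≈ 313.79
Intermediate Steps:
Y = 25
Function('S')(K) = Rational(-10, 3) (Function('S')(K) = Add(-3, Pow(-3, -1)) = Add(-3, Rational(-1, 3)) = Rational(-10, 3))
Function('V')(C, a) = Rational(25, 8) (Function('V')(C, a) = Mul(Rational(1, 8), 25) = Rational(25, 8))
Function('H')(s) = Mul(Rational(-10, 3), s)
Function('x')(M) = Add(340, M) (Function('x')(M) = Add(M, 340) = Add(340, M))
Add(Function('x')(Mul(Add(14, Function('H')(2)), Function('W')(5))), Function('V')(-669, -474)) = Add(Add(340, Mul(Add(14, Mul(Rational(-10, 3), 2)), -4)), Rational(25, 8)) = Add(Add(340, Mul(Add(14, Rational(-20, 3)), -4)), Rational(25, 8)) = Add(Add(340, Mul(Rational(22, 3), -4)), Rational(25, 8)) = Add(Add(340, Rational(-88, 3)), Rational(25, 8)) = Add(Rational(932, 3), Rational(25, 8)) = Rational(7531, 24)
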